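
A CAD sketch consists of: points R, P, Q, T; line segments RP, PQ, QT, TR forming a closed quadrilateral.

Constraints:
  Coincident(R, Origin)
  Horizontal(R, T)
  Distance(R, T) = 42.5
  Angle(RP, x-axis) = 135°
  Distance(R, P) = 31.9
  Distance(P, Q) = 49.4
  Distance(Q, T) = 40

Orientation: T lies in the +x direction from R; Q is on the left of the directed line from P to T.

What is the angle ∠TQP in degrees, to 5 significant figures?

100.21°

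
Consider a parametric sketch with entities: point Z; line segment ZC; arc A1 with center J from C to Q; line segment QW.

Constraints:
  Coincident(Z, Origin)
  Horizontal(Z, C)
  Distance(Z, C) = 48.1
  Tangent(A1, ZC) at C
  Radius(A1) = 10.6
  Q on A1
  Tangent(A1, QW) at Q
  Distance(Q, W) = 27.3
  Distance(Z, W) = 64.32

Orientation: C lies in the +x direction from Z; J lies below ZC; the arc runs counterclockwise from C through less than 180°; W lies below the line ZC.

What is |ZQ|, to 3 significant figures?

41.5

Z is at the origin; ZC is horizontal with |ZC| = 48.1 and C on the +x side, so C = (48.1, 0.00). The tangent condition forces JC to be normal to ZC, so J = C + (0, -10.6) = (48.1, -10.6). Since JQ ⟂ QW (tangency), |JW| = √(10.6² + 27.3²) = 29.3 regardless of where Q sits on A1. So W lies on both circle(Z, 64.32) and circle(J, 29.3); the below-ZC intersection is W = (50.5, -39.8). Q is the foot of the tangent from W: Q = (38.6, -15.2).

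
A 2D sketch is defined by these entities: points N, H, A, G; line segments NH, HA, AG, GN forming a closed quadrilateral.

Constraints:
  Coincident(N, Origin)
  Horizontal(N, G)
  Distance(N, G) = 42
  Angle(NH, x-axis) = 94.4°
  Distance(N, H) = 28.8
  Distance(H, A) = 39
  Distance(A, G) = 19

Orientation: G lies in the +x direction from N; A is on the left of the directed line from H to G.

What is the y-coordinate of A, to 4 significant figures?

17.75

N is at the origin; N and G share the same y with |NG| = 42.0 and G in +x, so G = (42.0, 0). NH runs at 94.4° with |NH| = 28.8, so H = (-2.210, 28.72). A is determined by |HA| = 39.0 and |AG| = 19.0 together: it lies at the intersection of circle(H, 39.0) and circle(G, 19.0). With |HG| = 52.72, the foot of the radical line on HG is 37.36 from H and the perpendicular offset is √(39.0² − 37.36²) = 11.19. Taking the left-of-HG solution: A = (35.22, 17.75).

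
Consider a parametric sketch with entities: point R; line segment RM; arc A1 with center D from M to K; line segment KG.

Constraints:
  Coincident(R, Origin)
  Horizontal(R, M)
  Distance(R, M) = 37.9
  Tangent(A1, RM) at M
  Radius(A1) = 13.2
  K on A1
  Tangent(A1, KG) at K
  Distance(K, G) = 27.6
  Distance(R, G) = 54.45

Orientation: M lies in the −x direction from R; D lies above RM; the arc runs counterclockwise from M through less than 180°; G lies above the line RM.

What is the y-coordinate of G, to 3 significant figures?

43.4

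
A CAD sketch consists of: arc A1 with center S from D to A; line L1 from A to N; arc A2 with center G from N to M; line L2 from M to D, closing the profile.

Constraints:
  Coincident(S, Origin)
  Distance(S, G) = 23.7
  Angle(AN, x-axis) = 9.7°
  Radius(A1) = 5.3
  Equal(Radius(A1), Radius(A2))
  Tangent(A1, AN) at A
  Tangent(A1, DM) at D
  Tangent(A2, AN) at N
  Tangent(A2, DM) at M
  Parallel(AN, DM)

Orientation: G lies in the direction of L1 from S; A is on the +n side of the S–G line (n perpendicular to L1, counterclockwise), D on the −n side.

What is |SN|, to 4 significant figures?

24.29

The slot axis is L1's direction at 9.7°, so u = (cos 9.7°, sin 9.7°) = (0.9857, 0.1685) and n = (−sin 9.7°, cos 9.7°) = (-0.1685, 0.9857). S is at the origin and G lies 23.7 along u from S, so G = 23.7·u = (23.36, 3.993). Tangency of A1 to both parallel lines with radius 5.3 puts A and D at S ± 5.3·n: A = (-0.8930, 5.224), D = (0.8930, -5.224). Equal radii place N and M the same way about G: N = G + 5.3·n = (22.47, 9.217), M = G − 5.3·n = (24.25, -1.231). Then |SN| = |N − S| = 24.29.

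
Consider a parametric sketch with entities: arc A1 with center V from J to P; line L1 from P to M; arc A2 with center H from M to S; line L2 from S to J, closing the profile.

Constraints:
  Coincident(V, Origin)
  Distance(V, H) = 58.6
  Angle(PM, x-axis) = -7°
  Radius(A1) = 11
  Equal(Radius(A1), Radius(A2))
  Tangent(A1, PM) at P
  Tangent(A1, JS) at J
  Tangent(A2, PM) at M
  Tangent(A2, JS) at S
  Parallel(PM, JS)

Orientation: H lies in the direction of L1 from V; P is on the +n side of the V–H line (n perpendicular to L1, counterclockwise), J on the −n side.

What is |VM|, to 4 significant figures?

59.62

The slot axis is L1's direction at -7.0°, so u = (cos -7.0°, sin -7.0°) = (0.9925, -0.1219) and n = (−sin -7.0°, cos -7.0°) = (0.1219, 0.9925). V is at the origin and H lies 58.6 along u from V, so H = 58.6·u = (58.16, -7.142). Tangency of A1 to both parallel lines with radius 11.0 puts P and J at V ± 11.0·n: P = (1.341, 10.92), J = (-1.341, -10.92). Equal radii place M and S the same way about H: M = H + 11.0·n = (59.50, 3.776), S = H − 11.0·n = (56.82, -18.06). Then |VM| = |M − V| = 59.62.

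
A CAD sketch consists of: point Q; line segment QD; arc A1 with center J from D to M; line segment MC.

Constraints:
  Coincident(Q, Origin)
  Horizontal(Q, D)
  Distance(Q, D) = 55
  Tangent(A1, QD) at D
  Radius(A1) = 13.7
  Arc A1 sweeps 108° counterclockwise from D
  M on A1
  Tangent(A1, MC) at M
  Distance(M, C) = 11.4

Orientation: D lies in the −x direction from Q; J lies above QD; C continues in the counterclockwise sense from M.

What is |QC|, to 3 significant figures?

53.8

On A1, D sits at bearing -90° from J; a 108° counterclockwise sweep puts M at bearing 18°, so M = J + 13.7·(cos 18°, sin 18°) = (-42.0, 17.9). A1 meets MC tangentially, so JM is at right angles to MC, so MC runs along (−sin 18°, cos 18°); with |MC| = 11.4, C = (-45.5, 28.8). Then |QC| = |C − Q| = 53.8.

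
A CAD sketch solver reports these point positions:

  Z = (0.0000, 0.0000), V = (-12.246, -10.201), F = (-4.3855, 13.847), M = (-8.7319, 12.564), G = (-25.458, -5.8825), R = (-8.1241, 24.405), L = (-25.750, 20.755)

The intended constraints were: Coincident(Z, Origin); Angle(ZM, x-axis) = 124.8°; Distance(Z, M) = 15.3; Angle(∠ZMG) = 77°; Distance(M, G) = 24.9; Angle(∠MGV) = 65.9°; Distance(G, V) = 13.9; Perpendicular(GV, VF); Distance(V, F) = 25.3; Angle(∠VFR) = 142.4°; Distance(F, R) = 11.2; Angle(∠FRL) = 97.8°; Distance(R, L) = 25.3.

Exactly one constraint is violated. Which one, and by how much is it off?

Distance(R, L) = 25.3 — off by 7.30.

Z = (0.00, 0.00) ✓; ZM at 124.8° ✓; |ZM| = 15.30 ✓; ∠ZMG = 77.00° ✓; |MG| = 24.90 ✓; ∠MGV = 65.90° ✓; |GV| = 13.90 ✓; ∠(GV, VF) = 90.00° ✓; |VF| = 25.30 ✓; ∠VFR = 142.4° ✓; |FR| = 11.20 ✓; ∠FRL = 97.80° ✓; |RL| = 18.00 ✗.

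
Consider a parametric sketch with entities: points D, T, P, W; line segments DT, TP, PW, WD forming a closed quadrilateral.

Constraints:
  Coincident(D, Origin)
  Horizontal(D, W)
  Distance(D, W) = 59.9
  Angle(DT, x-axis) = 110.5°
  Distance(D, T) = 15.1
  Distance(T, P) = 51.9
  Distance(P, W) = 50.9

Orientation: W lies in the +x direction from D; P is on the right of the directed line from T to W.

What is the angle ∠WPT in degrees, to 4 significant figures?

80.91°

Checks: |TP| = 51.90 ✓; |PW| = 50.90 ✓.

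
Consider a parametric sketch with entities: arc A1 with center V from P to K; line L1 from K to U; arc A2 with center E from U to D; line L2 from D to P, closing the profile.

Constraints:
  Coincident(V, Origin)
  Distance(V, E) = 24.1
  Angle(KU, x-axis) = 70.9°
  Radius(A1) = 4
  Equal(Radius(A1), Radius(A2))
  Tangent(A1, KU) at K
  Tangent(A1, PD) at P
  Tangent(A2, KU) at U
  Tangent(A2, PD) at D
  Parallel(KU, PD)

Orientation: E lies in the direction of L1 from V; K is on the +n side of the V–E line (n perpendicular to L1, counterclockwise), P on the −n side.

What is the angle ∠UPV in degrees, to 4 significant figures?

71.64°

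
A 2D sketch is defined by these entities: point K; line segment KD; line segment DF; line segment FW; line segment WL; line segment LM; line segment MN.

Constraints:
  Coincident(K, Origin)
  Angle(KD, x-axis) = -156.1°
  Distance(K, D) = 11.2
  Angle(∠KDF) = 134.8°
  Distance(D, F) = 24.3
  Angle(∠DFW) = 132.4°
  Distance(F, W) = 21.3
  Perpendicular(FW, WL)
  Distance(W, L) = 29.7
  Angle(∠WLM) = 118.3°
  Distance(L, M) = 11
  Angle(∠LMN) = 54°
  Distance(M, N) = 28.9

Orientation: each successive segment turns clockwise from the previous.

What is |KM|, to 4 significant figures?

28.06

K is at the origin; KD runs at -156.1° with length 11.2, so D = (-10.24, -4.538). ∠KDF = 134.8° gives DF at 158.7° from the x-axis; with |DF| = 24.3, F = (-32.88, 4.289). ∠DFW = 132.4° gives FW at 111.1° from the x-axis; with |FW| = 21.3, W = (-40.55, 24.16). FW ⟂ WL, so WL runs at 21.10°; with |WL| = 29.7, L = (-12.84, 34.85). ∠WLM = 118.3° gives LM at -40.60° from the x-axis; with |LM| = 11.0, M = (-4.487, 27.69). Then |KM| = |M − K| = 28.06.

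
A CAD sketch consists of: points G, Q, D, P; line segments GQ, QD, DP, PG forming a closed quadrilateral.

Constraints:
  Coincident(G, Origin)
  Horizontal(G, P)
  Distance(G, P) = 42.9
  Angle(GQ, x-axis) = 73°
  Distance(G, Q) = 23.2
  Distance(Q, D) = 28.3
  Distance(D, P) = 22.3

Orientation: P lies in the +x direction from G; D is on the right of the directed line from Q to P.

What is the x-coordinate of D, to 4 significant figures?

20.73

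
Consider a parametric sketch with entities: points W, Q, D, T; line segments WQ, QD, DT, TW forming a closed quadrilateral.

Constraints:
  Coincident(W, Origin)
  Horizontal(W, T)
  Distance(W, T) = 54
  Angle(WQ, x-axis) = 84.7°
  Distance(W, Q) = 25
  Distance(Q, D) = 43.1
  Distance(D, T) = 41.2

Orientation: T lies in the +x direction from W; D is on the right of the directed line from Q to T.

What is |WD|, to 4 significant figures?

22.62

Checks: |WT| = 54.00 ✓; |WQ| = 25.00 ✓; |QD| = 43.10 ✓; |DT| = 41.20 ✓.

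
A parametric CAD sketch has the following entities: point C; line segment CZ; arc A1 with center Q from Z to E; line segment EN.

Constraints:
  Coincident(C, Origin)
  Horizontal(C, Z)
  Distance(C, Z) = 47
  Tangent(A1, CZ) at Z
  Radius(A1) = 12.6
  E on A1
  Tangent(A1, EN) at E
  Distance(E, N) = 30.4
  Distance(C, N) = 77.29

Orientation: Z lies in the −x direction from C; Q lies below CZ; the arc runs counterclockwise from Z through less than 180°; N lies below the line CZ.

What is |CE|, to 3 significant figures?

60.0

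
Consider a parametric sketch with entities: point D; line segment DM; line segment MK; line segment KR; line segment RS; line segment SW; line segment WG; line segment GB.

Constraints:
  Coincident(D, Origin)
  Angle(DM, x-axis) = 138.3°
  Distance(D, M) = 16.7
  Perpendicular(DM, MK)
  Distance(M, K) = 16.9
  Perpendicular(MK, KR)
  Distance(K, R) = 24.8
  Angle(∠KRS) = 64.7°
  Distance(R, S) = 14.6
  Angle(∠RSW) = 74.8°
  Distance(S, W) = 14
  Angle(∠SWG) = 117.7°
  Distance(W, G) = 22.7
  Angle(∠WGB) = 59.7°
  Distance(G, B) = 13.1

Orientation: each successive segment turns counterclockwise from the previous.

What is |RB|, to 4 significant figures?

9.362

D is at the origin; DM runs at 138.3° with length 16.7, so M = (-12.47, 11.11). DM is perpendicular to MK, so MK runs at -131.7°; with |MK| = 16.9, K = (-23.71, -1.509). MK is perpendicular to KR, so KR runs at -41.70°; with |KR| = 24.8, R = (-5.195, -18.01). ∠KRS = 64.7° gives RS at 73.60° from the x-axis; with |RS| = 14.6, S = (-1.072, -4.001). ∠RSW = 74.8° gives SW at 178.8° from the x-axis; with |SW| = 14.0, W = (-15.07, -3.707). ∠SWG = 117.7° gives WG at -118.9° from the x-axis; with |WG| = 22.7, G = (-26.04, -23.58). ∠WGB = 59.7° gives GB at 1.400° from the x-axis; with |GB| = 13.1, B = (-12.94, -23.26). Then |RB| = |B − R| = 9.362.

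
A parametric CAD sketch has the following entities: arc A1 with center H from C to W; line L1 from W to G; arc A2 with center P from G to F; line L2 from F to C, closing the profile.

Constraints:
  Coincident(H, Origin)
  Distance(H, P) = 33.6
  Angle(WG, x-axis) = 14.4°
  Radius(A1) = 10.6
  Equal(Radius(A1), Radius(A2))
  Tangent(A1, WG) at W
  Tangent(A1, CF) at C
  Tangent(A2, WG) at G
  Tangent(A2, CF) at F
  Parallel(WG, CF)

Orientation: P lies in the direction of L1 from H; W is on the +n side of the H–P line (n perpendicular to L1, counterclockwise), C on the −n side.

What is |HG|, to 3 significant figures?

35.2

The slot axis is L1's direction at 14.4°, so u = (cos 14.4°, sin 14.4°) = (0.969, 0.249) and n = (−sin 14.4°, cos 14.4°) = (-0.249, 0.969). H is at the origin and P lies 33.6 along u from H, so P = 33.6·u = (32.5, 8.36). Tangency of A1 to both parallel lines with radius 10.6 puts W and C at H ± 10.6·n: W = (-2.64, 10.3), C = (2.64, -10.3). Equal radii place G and F the same way about P: G = P + 10.6·n = (29.9, 18.6), F = P − 10.6·n = (35.2, -1.91). Then |HG| = |G − H| = 35.2.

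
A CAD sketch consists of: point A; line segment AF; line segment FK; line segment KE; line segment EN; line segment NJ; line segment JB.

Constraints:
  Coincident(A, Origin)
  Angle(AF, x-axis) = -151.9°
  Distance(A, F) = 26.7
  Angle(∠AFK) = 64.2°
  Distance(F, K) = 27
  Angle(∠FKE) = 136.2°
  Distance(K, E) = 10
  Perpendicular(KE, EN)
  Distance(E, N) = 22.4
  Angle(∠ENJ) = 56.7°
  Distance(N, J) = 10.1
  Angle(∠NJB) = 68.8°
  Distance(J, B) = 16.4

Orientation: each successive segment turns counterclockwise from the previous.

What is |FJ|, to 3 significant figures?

21.1

A is at the origin; AF runs at -151.9° with length 26.7, so F = (-23.6, -12.6). ∠AFK = 64.2° gives FK at -36.1° from the x-axis; with |FK| = 27.0, K = (-1.74, -28.5). ∠FKE = 136.2° gives KE at 7.70° from the x-axis; with |KE| = 10.0, E = (8.17, -27.1). KE ⟂ EN, so EN runs at 97.7°; with |EN| = 22.4, N = (5.17, -4.95). ∠ENJ = 56.7° gives NJ at -139° from the x-axis; with |NJ| = 10.1, J = (-2.45, -11.6). Then |FJ| = |J − F| = 21.1.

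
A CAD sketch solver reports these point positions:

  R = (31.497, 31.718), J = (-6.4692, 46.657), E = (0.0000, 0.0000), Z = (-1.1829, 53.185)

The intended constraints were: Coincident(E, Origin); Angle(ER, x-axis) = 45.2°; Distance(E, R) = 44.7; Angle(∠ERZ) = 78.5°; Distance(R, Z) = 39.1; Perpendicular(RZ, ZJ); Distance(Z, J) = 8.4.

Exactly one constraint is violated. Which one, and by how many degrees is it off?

Perpendicular(RZ, ZJ) — off by 5.70°.

E = (0.00, 0.00) ✓; ER at 45.20° ✓; |ER| = 44.70 ✓; ∠ERZ = 78.50° ✓; |RZ| = 39.10 ✓; ∠(RZ, ZJ) = 84.30° ✗; |ZJ| = 8.400 ✓.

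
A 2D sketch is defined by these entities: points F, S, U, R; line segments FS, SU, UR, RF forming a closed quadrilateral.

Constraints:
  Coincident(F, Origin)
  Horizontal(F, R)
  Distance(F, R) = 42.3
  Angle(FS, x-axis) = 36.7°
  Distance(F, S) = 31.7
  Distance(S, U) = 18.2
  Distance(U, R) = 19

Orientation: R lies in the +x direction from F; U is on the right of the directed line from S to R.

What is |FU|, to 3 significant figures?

23.3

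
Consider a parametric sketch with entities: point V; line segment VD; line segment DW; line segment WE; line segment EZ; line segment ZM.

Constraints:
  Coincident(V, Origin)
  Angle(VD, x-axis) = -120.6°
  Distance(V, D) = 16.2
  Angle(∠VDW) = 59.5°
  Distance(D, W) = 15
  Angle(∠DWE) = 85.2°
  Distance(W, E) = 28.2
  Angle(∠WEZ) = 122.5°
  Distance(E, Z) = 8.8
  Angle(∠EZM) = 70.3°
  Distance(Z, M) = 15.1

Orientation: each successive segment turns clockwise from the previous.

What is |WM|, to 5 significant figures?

21.149

V is at the origin; VD runs at -120.6° with length 16.2, so D = (-8.2465, -13.944). ∠VDW = 59.5° gives DW at 118.90° from the x-axis; with |DW| = 15.0, W = (-15.496, -0.81205). ∠DWE = 85.2° gives WE at 24.100° from the x-axis; with |WE| = 28.2, E = (10.246, 10.703). ∠WEZ = 122.5° gives EZ at -33.400° from the x-axis; with |EZ| = 8.8, Z = (17.593, 5.8586). ∠EZM = 70.3° gives ZM at -143.10° from the x-axis; with |ZM| = 15.1, M = (5.5176, -3.2077). Then |WM| = |M − W| = 21.149.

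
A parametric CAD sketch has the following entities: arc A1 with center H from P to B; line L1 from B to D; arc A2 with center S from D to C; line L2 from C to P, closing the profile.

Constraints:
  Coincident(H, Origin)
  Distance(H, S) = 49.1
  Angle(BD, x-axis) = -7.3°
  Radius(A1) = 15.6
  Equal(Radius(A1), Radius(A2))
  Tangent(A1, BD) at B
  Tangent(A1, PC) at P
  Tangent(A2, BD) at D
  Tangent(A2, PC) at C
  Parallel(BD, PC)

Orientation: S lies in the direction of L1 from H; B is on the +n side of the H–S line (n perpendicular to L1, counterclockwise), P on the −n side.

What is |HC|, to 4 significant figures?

51.52

The slot axis is L1's direction at -7.3°, so u = (cos -7.3°, sin -7.3°) = (0.9919, -0.1271) and n = (−sin -7.3°, cos -7.3°) = (0.1271, 0.9919). H is at the origin and S lies 49.1 along u from H, so S = 49.1·u = (48.70, -6.239). Tangency of A1 to both parallel lines with radius 15.6 puts B and P at H ± 15.6·n: B = (1.982, 15.47), P = (-1.982, -15.47). Equal radii place D and C the same way about S: D = S + 15.6·n = (50.68, 9.235), C = S − 15.6·n = (46.72, -21.71). Then |HC| = |C − H| = 51.52.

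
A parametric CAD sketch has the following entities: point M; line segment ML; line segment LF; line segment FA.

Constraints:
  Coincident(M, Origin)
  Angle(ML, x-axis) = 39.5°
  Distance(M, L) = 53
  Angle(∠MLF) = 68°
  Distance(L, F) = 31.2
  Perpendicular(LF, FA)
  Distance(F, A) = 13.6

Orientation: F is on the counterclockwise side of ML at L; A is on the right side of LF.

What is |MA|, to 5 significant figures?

63.758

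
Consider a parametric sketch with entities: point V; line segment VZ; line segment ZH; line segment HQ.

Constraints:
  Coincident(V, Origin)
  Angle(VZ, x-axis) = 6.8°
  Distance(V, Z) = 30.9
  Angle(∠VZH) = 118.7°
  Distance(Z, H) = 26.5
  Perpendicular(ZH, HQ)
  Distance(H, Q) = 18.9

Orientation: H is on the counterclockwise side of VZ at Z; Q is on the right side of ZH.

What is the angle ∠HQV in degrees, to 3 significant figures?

41.9°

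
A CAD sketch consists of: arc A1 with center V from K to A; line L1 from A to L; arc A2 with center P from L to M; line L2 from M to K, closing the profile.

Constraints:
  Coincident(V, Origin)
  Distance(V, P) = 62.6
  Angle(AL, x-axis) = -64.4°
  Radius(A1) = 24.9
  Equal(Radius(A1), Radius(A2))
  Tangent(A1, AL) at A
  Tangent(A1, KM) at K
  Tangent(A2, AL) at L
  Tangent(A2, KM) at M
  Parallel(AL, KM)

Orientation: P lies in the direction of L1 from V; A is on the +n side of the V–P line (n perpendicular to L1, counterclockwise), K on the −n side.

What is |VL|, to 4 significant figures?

67.37

The slot axis is L1's direction at -64.4°, so u = (cos -64.4°, sin -64.4°) = (0.4321, -0.9018) and n = (−sin -64.4°, cos -64.4°) = (0.9018, 0.4321). V is at the origin and P lies 62.6 along u from V, so P = 62.6·u = (27.05, -56.45). Tangency of A1 to both parallel lines with radius 24.9 puts A and K at V ± 24.9·n: A = (22.46, 10.76), K = (-22.46, -10.76). Equal radii place L and M the same way about P: L = P + 24.9·n = (49.50, -45.70), M = P − 24.9·n = (4.593, -67.21). Then |VL| = |L − V| = 67.37.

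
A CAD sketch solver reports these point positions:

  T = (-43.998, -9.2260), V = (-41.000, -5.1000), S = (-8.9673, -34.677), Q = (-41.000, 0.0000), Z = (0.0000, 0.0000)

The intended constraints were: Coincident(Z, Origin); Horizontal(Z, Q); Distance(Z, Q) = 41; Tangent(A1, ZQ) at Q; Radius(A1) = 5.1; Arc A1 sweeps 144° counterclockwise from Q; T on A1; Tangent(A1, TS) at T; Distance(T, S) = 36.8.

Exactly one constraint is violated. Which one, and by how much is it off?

Distance(T, S) = 36.8 — off by 6.50.

Z = (0.00, 0.00) ✓; Z.y = 0.00, Q.y = 0.00 ✓; |ZQ| = 41.00 ✓; ∠(VQ, QZ) = 90.00° ✓; |VQ| = 5.100 ✓; bearing(V→T) − bearing(V→Q) = 144.0° ✓; |VT| = 5.100 ✓; ∠(VT, TS) = 90.00° ✓; |TS| = 43.30 ✗.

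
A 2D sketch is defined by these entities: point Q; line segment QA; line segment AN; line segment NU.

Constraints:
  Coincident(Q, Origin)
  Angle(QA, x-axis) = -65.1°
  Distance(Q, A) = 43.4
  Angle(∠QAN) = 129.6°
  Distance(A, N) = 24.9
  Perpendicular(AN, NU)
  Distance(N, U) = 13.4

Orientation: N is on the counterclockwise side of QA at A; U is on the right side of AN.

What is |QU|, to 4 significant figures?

70.41

∠QAN = 129.6°, so AN runs at -65.1° + (180° − 129.6°) = -14.70° from the x-axis; with |AN| = 24.9, N = A + 24.9·(cos -14.70°, sin -14.70°) = (42.36, -45.68). AN ⟂ NU; with |NU| = 13.4 on the right of AN, U = N + 13.4·(-0.2538, -0.9673) = (38.96, -58.65). Then |QU| = |U − Q| = 70.41.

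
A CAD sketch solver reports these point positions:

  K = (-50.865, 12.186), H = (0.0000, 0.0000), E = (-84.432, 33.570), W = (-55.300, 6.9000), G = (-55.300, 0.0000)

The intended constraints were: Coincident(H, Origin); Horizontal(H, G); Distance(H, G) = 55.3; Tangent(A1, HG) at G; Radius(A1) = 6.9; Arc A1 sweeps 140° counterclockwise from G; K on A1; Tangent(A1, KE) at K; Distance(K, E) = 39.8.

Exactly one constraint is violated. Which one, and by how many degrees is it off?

Tangent(A1, KE) at K — off by 7.50°.

H = (0.00, 0.00) ✓; H.y = 0.00, G.y = 0.00 ✓; |HG| = 55.30 ✓; ∠(WG, GH) = 90.00° ✓; |WG| = 6.900 ✓; bearing(W→K) − bearing(W→G) = 140.0° ✓; |WK| = 6.900 ✓; ∠(WK, KE) = 82.50° ✗; |KE| = 39.80 ✓.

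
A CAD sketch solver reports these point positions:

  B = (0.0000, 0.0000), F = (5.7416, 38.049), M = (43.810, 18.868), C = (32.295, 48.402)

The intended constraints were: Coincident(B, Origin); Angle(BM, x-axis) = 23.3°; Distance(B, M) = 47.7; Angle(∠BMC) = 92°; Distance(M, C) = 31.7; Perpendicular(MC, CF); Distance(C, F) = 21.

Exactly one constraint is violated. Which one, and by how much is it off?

Distance(C, F) = 21 — off by 7.50.

B = (0.00, 0.00) ✓; BM at 23.30° ✓; |BM| = 47.70 ✓; ∠BMC = 92.00° ✓; |MC| = 31.70 ✓; ∠(MC, CF) = 90.00° ✓; |CF| = 28.50 ✗.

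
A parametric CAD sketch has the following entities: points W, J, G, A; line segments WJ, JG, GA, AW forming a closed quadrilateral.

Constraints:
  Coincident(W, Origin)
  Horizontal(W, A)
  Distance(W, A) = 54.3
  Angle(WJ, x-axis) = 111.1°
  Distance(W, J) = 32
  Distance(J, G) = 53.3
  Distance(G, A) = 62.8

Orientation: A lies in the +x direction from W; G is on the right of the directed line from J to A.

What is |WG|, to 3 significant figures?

23.3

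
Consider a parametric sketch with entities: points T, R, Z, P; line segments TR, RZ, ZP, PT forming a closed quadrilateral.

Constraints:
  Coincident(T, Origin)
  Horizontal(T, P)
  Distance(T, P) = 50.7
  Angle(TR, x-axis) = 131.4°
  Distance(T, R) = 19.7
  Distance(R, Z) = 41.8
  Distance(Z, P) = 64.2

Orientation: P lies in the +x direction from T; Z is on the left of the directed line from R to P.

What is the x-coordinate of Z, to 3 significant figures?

10.0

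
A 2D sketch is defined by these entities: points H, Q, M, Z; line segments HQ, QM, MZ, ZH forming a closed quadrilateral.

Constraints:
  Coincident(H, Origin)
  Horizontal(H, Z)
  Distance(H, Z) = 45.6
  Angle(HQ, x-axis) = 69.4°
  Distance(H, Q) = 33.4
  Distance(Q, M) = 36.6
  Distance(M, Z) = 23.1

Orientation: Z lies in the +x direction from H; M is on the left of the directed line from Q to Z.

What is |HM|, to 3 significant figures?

52.7

Checks: |QM| = 36.60 ✓; |MZ| = 23.10 ✓.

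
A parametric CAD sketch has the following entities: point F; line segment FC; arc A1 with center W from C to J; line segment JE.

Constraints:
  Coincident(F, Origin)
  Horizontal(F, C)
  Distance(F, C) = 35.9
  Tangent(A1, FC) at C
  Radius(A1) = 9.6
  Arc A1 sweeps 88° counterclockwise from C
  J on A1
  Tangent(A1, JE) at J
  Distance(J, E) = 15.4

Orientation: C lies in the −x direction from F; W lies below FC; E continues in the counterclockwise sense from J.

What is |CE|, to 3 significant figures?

26.7

On A1, C sits at bearing 90° from W; an 88° counterclockwise sweep puts J at bearing 178°, so J = W + 9.6·(cos 178°, sin 178°) = (-45.5, -9.26). The tangent condition forces WJ to be normal to JE, so JE runs along (−sin 178°, cos 178°); with |JE| = 15.4, E = (-46.0, -24.7). Then |CE| = |E − C| = 26.7.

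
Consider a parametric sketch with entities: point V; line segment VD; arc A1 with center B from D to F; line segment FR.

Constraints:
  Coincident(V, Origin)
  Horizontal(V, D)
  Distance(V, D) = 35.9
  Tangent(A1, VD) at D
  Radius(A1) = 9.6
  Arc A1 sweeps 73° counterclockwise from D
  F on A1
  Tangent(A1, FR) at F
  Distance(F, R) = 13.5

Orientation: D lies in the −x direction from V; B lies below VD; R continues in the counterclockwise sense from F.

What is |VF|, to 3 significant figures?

45.6

V is at the origin; VD is horizontal with |VD| = 35.9 and D on the −x side, so D = (-35.9, 0.00). Since A1 is tangent to VD there, BD ⟂ VD, so B = D + (0, -9.6) = (-35.9, -9.60). On A1, D sits at bearing 90° from B; a 73° counterclockwise sweep puts F at bearing 163°, so F = B + 9.6·(cos 163°, sin 163°) = (-45.1, -6.79). Then |VF| = |F − V| = 45.6.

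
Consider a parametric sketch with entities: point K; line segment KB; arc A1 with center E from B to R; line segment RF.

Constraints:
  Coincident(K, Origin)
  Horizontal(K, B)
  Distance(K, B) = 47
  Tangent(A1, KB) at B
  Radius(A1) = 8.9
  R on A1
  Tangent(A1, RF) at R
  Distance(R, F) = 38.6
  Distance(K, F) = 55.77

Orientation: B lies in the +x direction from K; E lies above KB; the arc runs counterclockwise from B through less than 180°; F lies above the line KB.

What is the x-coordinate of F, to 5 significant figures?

32.102

Checks: |EB| = 8.900 ✓; |ER| = 8.900 ✓; ∠(ER, RF) = 90.00° ✓; |RF| = 38.60 ✓; |KF| = 55.77 ✓.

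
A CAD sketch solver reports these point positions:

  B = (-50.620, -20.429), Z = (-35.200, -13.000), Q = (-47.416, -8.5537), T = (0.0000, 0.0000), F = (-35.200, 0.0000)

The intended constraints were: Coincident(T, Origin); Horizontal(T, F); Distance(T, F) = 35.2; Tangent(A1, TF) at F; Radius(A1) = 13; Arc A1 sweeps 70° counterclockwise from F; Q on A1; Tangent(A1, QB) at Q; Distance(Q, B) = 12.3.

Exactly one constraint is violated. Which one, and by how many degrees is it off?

Tangent(A1, QB) at Q — off by 4.90°.

T = (0.00, 0.00) ✓; T.y = 0.00, F.y = 0.00 ✓; |TF| = 35.20 ✓; ∠(ZF, FT) = 90.00° ✓; |ZF| = 13.00 ✓; bearing(Z→Q) − bearing(Z→F) = 70.00° ✓; |ZQ| = 13.00 ✓; ∠(ZQ, QB) = 85.10° ✗; |QB| = 12.30 ✓.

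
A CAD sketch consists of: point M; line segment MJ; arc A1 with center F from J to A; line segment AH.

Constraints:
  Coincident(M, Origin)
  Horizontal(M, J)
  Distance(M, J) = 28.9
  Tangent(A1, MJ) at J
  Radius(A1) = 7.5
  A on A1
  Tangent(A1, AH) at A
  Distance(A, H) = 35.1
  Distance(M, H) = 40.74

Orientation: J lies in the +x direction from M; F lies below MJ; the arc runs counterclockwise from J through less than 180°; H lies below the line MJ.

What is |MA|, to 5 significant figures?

22.363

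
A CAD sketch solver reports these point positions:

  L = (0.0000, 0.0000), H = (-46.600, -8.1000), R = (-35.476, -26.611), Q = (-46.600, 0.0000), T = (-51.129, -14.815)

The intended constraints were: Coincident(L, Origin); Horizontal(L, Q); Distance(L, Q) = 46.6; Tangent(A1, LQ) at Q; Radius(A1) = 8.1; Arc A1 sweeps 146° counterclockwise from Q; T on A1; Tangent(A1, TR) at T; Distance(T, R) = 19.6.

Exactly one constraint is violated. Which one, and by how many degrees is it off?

Tangent(A1, TR) at T — off by 3.00°.

L = (0.00, 0.00) ✓; L.y = 0.00, Q.y = 0.00 ✓; |LQ| = 46.60 ✓; ∠(HQ, QL) = 90.00° ✓; |HQ| = 8.100 ✓; bearing(H→T) − bearing(H→Q) = 146.0° ✓; |HT| = 8.100 ✓; ∠(HT, TR) = 93.00° ✗; |TR| = 19.60 ✓.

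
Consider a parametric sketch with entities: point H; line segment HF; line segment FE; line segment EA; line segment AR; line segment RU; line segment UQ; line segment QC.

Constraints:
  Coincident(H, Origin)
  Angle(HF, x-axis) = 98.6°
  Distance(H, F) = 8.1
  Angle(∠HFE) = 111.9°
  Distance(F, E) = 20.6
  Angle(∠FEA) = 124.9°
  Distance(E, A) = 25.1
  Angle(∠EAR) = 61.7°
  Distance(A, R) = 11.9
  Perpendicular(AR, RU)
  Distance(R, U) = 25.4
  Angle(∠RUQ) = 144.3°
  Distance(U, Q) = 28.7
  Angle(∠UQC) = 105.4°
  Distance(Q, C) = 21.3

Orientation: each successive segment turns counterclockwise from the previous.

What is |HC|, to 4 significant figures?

65.59

H is at the origin; HF runs at 98.6° with length 8.1, so F = (-1.211, 8.009). ∠HFE = 111.9° gives FE at 166.7° from the x-axis; with |FE| = 20.6, E = (-21.26, 12.75). ∠FEA = 124.9° gives EA at -138.2° from the x-axis; with |EA| = 25.1, A = (-39.97, -3.982). ∠EAR = 61.7° gives AR at -19.90° from the x-axis; with |AR| = 11.9, R = (-28.78, -8.033). AR ⟂ RU, so RU runs at 70.10°; with |RU| = 25.4, U = (-20.14, 15.85). ∠RUQ = 144.3° gives UQ at 105.8° from the x-axis; with |UQ| = 28.7, Q = (-27.95, 43.47). ∠UQC = 105.4° gives QC at -179.6° from the x-axis; with |QC| = 21.3, C = (-49.25, 43.32). Then |HC| = |C − H| = 65.59.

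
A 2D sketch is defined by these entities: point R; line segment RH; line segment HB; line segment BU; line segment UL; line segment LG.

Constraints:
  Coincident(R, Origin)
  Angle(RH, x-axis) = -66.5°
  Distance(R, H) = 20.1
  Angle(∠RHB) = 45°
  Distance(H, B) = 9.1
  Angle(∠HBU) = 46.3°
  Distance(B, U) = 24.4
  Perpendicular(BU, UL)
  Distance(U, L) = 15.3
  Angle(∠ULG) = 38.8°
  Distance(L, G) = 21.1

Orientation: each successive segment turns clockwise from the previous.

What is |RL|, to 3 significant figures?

33.8

R is at the origin; RH runs at -66.5° with length 20.1, so H = (8.01, -18.4). ∠RHB = 45.0° gives HB at 158° from the x-axis; with |HB| = 9.1, B = (-0.452, -15.1). ∠HBU = 46.3° gives BU at 24.8° from the x-axis; with |BU| = 24.4, U = (21.7, -4.86). BU is perpendicular to UL, so UL runs at -65.2°; with |UL| = 15.3, L = (28.1, -18.8). Then |RL| = |L − R| = 33.8.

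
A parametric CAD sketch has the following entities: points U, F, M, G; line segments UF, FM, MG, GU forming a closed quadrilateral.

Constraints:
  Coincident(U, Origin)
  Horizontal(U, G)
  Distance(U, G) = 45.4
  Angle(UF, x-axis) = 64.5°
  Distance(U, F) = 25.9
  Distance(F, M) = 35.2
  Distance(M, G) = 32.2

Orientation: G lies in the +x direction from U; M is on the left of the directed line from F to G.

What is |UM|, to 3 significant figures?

55.5

Checks: |FM| = 35.20 ✓; |MG| = 32.20 ✓.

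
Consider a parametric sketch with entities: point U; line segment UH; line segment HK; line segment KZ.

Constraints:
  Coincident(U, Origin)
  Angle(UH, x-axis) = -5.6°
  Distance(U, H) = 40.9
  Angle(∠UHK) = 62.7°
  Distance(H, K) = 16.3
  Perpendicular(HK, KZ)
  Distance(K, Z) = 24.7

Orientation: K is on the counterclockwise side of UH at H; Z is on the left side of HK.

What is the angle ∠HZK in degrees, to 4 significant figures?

33.42°

∠UHK = 62.7°, so HK runs at -5.6° + (180° − 62.7°) = 111.7° from the x-axis; with |HK| = 16.3, K = H + 16.3·(cos 111.7°, sin 111.7°) = (34.68, 11.15). HK ⟂ KZ; with |KZ| = 24.7 on the left of HK, Z = K + 24.7·(-0.9291, -0.3697) = (11.73, 2.021). Then cos ∠HZK = ZH·ZK / (|ZH||ZK|), giving 33.42°.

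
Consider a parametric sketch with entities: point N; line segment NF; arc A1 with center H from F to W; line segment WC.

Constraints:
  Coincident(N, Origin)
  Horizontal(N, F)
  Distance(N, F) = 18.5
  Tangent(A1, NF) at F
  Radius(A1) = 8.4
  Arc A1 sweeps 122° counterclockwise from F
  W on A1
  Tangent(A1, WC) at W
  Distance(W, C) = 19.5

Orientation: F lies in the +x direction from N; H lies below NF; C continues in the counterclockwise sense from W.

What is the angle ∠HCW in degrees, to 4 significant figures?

23.30°

N is at the origin; N and F share the same y with |NF| = 18.5 and F on the +x side, so F = (18.50, 0.000). Tangency of A1 to NF means the radius HF is perpendicular to NF, so H = F + (0, -8.4) = (18.50, -8.400). On A1, F sits at bearing 90° from H; a 122° counterclockwise sweep puts W at bearing 212°, so W = H + 8.4·(cos 212°, sin 212°) = (11.38, -12.85). A1 meets WC tangentially, so HW is at right angles to WC, so WC runs along (−sin 212°, cos 212°); with |WC| = 19.5, C = (21.71, -29.39). Then cos ∠HCW = CH·CW / (|CH||CW|), giving 23.30°.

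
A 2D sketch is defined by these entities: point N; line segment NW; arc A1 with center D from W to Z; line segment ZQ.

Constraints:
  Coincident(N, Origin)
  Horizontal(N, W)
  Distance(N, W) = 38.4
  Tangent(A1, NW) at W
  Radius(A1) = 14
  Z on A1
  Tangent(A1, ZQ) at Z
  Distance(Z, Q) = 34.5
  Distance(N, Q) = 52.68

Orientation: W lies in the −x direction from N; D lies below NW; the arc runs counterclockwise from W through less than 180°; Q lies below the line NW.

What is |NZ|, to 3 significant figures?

53.7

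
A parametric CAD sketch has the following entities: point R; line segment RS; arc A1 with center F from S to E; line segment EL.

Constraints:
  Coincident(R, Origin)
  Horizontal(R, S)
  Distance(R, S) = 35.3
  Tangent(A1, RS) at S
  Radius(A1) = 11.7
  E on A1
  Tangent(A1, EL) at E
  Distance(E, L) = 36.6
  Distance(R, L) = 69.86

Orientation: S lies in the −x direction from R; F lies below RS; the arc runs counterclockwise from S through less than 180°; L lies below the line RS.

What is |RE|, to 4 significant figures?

47.89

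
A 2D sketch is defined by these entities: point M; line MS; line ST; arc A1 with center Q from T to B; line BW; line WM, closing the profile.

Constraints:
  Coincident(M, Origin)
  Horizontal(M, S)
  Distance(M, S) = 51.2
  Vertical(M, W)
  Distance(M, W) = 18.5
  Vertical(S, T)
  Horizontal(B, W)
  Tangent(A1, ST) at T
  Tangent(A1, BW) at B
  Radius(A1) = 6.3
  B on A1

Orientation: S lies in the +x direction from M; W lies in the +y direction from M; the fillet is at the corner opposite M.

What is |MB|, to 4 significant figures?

48.56

M is at the origin; M and S share the same y with |MS| = 51.2 and S on the +x side, so S = (51.20, 0.000). MW is vertical with |MW| = 18.5 and W on the +y side, so W = (0.000, 18.50). The virtual corner opposite M is at (51.20, 18.50). Since A1 is tangent to ST there, QT ⟂ ST and tangency of A1 to BW means the radius QB is perpendicular to BW, with radius 6.3, so the center Q sits 6.3 in from both sides at Q = (44.90, 12.20). That places the tangent points at T = (51.20, 12.20) on ST and B = (44.90, 18.50) on BW. Then |MB| = |B − M| = 48.56.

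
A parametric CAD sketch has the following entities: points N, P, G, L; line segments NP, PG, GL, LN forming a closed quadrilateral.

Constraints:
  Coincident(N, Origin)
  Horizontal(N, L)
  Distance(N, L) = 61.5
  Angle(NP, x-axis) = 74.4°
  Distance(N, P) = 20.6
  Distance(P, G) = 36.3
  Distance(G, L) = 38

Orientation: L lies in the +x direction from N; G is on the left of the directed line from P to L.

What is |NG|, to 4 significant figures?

50.78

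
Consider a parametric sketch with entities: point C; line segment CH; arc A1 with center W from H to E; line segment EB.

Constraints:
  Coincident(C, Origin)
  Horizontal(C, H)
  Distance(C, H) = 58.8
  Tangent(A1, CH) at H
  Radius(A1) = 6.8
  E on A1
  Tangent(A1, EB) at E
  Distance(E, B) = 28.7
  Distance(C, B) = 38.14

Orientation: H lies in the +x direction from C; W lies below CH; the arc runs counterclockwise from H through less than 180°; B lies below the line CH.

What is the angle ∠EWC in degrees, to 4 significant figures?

43.39°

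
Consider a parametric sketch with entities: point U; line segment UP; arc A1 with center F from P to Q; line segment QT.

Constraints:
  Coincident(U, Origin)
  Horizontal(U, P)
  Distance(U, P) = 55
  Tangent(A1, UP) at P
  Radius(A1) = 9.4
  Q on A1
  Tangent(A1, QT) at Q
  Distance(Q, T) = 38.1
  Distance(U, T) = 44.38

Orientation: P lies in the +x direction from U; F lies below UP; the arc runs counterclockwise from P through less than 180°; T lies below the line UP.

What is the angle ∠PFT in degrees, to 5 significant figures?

132.51°

Checks: ∠(FP, PU) = 90.00° ✓; |FQ| = 9.400 ✓; ∠(FQ, QT) = 90.00° ✓; |QT| = 38.10 ✓; |UT| = 44.38 ✓.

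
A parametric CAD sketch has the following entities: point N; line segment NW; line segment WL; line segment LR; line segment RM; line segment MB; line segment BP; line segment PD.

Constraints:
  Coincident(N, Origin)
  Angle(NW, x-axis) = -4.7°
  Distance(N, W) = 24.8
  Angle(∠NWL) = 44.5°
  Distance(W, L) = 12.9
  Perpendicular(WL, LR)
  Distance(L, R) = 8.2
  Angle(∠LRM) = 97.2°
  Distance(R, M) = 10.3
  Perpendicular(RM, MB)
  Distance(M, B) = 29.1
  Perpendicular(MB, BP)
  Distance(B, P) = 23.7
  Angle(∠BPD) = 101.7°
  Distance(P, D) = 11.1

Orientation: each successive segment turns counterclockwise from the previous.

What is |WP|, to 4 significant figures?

31.75

N is at the origin; NW runs at -4.7° with length 24.8, so W = (24.72, -2.032). ∠NWL = 44.5° gives WL at 130.8° from the x-axis; with |WL| = 12.9, L = (16.29, 7.733). WL is perpendicular to LR, so LR runs at -139.2°; with |LR| = 8.2, R = (10.08, 2.375). ∠LRM = 97.2° gives RM at -56.40° from the x-axis; with |RM| = 10.3, M = (15.78, -6.204). RM ⟂ MB, so MB runs at 33.60°; with |MB| = 29.1, B = (40.02, 9.900). The perpendicularity gives BP at right angles to MB, so BP runs at 123.6°; with |BP| = 23.7, P = (26.90, 29.64). Then |WP| = |P − W| = 31.75.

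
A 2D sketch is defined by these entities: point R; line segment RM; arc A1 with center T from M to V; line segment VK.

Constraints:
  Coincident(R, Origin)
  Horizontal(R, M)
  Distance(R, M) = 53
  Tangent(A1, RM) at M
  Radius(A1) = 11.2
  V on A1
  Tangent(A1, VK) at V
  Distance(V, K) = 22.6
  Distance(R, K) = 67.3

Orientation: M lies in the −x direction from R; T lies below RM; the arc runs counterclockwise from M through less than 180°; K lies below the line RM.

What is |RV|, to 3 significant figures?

65.3

Checks: |TV| = 11.20 ✓; ∠(TV, VK) = 90.00° ✓; |VK| = 22.60 ✓; |RK| = 67.30 ✓.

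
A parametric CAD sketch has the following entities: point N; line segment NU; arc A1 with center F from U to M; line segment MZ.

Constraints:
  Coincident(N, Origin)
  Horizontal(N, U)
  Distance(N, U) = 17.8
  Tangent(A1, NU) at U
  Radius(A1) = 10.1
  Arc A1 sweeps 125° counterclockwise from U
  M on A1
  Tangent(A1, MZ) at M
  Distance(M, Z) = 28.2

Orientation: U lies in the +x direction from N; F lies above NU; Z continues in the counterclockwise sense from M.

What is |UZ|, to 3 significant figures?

39.8

On A1, U sits at bearing -90° from F; a 125° counterclockwise sweep puts M at bearing 35°, so M = F + 10.1·(cos 35°, sin 35°) = (26.1, 15.9). A1 meets MZ tangentially, so FM is at right angles to MZ, so MZ runs along (−sin 35°, cos 35°); with |MZ| = 28.2, Z = (9.90, 39.0). Then |UZ| = |Z − U| = 39.8.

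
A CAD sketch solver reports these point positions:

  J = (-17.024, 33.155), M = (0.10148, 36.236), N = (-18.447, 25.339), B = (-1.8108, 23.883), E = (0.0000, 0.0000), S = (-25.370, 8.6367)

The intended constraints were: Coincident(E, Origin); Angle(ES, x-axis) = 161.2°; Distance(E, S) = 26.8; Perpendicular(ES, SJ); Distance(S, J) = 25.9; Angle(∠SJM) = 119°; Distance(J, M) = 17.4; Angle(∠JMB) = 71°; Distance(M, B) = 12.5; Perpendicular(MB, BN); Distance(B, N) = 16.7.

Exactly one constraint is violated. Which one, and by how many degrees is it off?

Perpendicular(MB, BN) — off by 3.80°.

E = (0.00, 0.00) ✓; ES at 161.2° ✓; |ES| = 26.80 ✓; ∠(ES, SJ) = 90.00° ✓; |SJ| = 25.90 ✓; ∠SJM = 119.0° ✓; |JM| = 17.40 ✓; ∠JMB = 71.00° ✓; |MB| = 12.50 ✓; ∠(MB, BN) = 86.20° ✗; |BN| = 16.70 ✓.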